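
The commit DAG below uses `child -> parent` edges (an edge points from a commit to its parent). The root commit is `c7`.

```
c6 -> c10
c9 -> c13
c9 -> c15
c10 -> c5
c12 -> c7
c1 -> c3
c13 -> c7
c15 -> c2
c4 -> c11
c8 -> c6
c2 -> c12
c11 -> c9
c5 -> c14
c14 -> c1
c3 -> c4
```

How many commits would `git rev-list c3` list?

9

Walking parent pointers from c3: reachable set = {c11, c12, c13, c15, c2, c3, c4, c7, c9}.
That is 9 commits.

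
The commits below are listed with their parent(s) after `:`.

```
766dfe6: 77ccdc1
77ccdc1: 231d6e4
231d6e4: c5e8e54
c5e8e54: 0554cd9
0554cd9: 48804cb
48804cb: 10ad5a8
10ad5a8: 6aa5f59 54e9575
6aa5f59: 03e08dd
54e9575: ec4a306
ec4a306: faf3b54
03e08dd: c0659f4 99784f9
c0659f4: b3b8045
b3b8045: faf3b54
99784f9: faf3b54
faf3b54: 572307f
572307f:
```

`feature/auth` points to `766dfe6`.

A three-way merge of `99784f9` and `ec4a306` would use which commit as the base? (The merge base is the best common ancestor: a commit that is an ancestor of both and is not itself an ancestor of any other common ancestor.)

faf3b54

Ancestors of 99784f9: {572307f, 99784f9, faf3b54}.
Ancestors of ec4a306: {572307f, ec4a306, faf3b54}.
Common ancestors: {572307f, faf3b54}.
Among these, faf3b54 is not an ancestor of any other common ancestor — it is the merge base.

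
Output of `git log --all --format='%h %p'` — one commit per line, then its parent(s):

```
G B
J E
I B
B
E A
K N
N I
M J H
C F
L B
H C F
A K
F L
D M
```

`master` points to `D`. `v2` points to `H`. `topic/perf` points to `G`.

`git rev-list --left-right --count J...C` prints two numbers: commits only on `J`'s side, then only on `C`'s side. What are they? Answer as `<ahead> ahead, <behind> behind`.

Reachable from J: {A, B, E, I, J, K, N}.
Reachable from C: {B, C, F, L}.
Only in J's history (ahead): {A, E, I, J, K, N} — 6.
Only in C's history (behind): {C, F, L} — 3.

6 ahead, 3 behind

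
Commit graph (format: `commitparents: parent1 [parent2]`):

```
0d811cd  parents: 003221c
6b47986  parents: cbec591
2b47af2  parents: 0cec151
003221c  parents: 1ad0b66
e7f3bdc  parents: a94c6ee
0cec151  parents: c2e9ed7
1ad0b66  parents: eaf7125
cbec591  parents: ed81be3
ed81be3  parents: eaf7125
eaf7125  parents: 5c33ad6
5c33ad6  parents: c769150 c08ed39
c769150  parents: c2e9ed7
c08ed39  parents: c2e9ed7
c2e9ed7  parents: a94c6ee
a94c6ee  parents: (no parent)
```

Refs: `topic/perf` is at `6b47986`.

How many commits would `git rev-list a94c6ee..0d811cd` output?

Reachable from 0d811cd: {003221c, 0d811cd, 1ad0b66, 5c33ad6, a94c6ee, c08ed39, c2e9ed7, c769150, eaf7125}.
Reachable from a94c6ee: {a94c6ee}.
In 0d811cd's history but not a94c6ee's: {003221c, 0d811cd, 1ad0b66, 5c33ad6, c08ed39, c2e9ed7, c769150, eaf7125} — 8 commits.

8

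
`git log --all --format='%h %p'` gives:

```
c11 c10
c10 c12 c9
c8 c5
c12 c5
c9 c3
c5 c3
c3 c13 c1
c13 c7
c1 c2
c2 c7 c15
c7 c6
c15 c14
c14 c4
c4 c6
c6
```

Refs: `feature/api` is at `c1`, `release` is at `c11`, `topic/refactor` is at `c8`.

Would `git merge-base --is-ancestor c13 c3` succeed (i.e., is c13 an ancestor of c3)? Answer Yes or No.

Ancestors of c3 (commits reachable by following parents): {c1, c13, c14, c15, c2, c3, c4, c6, c7}.
c13 is in that set, so it is an ancestor of c3.

Yes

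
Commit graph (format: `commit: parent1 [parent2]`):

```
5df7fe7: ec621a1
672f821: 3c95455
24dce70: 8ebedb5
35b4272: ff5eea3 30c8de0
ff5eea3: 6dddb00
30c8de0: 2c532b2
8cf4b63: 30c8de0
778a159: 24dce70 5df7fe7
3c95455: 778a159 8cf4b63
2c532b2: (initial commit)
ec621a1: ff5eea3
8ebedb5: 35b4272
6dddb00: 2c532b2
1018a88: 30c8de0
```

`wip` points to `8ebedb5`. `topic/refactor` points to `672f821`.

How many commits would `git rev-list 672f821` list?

Walking parent pointers from 672f821: reachable set = {24dce70, 2c532b2, 30c8de0, 35b4272, 3c95455, 5df7fe7, 672f821, 6dddb00, 778a159, 8cf4b63, 8ebedb5, ec621a1, ff5eea3}.
That is 13 commits.

13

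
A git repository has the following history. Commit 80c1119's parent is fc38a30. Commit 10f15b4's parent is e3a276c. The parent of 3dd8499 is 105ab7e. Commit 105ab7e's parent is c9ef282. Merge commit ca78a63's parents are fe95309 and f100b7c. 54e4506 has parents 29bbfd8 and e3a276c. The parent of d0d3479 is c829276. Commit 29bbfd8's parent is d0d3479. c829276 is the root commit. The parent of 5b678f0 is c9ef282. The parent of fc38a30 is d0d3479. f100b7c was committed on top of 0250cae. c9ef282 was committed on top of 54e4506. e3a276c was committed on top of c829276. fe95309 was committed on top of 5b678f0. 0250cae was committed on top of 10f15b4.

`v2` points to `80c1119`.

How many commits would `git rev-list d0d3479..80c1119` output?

2

Reachable from 80c1119: {80c1119, c829276, d0d3479, fc38a30}.
Reachable from d0d3479: {c829276, d0d3479}.
In 80c1119's history but not d0d3479's: {80c1119, fc38a30} — 2 commits.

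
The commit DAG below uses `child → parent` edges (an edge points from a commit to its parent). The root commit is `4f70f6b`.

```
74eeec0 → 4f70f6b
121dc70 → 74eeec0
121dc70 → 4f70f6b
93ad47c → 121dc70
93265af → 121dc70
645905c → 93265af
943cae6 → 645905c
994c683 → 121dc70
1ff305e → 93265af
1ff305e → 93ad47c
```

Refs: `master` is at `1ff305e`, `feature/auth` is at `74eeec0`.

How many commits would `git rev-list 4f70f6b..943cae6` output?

5

Reachable from 943cae6: {121dc70, 4f70f6b, 645905c, 74eeec0, 93265af, 943cae6}.
Reachable from 4f70f6b: {4f70f6b}.
In 943cae6's history but not 4f70f6b's: {121dc70, 645905c, 74eeec0, 93265af, 943cae6} — 5 commits.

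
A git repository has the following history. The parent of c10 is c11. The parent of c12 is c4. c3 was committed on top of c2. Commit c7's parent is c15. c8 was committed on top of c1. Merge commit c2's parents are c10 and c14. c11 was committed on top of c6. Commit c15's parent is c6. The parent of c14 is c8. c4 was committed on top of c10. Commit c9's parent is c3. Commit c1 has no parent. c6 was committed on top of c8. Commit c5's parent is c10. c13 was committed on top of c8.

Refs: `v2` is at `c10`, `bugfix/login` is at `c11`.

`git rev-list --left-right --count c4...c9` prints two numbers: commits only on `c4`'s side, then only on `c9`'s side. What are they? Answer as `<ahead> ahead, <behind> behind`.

Reachable from c4: {c1, c10, c11, c4, c6, c8}.
Reachable from c9: {c1, c10, c11, c14, c2, c3, c6, c8, c9}.
Only in c4's history (ahead): {c4} — 1.
Only in c9's history (behind): {c14, c2, c3, c9} — 4.

1 ahead, 4 behind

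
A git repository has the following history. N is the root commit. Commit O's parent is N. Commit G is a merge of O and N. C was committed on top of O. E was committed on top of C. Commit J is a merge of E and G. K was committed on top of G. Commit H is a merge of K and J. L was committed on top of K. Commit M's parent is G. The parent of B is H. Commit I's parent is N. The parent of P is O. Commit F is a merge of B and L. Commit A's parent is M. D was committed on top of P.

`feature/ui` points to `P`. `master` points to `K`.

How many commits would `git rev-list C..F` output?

8

Reachable from F: {B, C, E, F, G, H, J, K, L, N, O}.
Reachable from C: {C, N, O}.
In F's history but not C's: {B, E, F, G, H, J, K, L} — 8 commits.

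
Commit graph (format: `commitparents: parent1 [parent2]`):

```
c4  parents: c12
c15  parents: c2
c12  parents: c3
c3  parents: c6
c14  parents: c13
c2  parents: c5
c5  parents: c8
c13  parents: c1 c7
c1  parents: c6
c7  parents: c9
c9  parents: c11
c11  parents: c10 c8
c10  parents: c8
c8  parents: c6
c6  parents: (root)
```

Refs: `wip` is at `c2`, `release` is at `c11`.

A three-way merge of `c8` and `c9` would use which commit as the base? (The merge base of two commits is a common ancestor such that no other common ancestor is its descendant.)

c8

Ancestors of c8: {c6, c8}.
Ancestors of c9: {c10, c11, c6, c8, c9}.
Common ancestors: {c6, c8}.
Among these, c8 is not an ancestor of any other common ancestor — it is the merge base.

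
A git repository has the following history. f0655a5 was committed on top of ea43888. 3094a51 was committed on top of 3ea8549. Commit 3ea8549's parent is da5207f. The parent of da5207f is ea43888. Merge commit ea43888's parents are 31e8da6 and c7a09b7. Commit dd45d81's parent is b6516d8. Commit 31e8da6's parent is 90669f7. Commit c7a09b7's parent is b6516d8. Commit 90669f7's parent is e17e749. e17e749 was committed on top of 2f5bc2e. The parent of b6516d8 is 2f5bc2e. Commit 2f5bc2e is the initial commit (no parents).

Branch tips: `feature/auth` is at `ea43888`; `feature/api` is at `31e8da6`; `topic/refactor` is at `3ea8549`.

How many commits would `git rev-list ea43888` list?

Walking parent pointers from ea43888: reachable set = {2f5bc2e, 31e8da6, 90669f7, b6516d8, c7a09b7, e17e749, ea43888}.
That is 7 commits.

7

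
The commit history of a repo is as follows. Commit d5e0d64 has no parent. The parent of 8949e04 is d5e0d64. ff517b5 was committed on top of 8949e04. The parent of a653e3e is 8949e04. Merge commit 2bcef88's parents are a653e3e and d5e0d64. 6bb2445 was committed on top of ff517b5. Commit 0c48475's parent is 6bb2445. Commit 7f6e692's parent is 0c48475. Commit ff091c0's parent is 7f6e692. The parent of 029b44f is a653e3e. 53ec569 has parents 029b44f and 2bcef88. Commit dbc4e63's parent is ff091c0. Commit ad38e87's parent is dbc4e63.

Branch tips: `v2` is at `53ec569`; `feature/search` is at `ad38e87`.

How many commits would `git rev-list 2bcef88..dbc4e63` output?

Reachable from dbc4e63: {0c48475, 6bb2445, 7f6e692, 8949e04, d5e0d64, dbc4e63, ff091c0, ff517b5}.
Reachable from 2bcef88: {2bcef88, 8949e04, a653e3e, d5e0d64}.
In dbc4e63's history but not 2bcef88's: {0c48475, 6bb2445, 7f6e692, dbc4e63, ff091c0, ff517b5} — 6 commits.

6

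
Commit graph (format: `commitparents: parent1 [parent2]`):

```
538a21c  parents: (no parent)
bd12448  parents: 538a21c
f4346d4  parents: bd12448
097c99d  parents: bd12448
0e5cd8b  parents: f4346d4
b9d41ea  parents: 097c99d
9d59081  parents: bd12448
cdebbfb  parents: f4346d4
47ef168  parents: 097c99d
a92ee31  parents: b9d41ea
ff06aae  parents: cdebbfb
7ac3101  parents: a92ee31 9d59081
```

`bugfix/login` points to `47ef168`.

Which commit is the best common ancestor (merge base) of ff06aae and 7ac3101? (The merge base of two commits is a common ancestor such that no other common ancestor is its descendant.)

Ancestors of ff06aae: {538a21c, bd12448, cdebbfb, f4346d4, ff06aae}.
Ancestors of 7ac3101: {097c99d, 538a21c, 7ac3101, 9d59081, a92ee31, b9d41ea, bd12448}.
Common ancestors: {538a21c, bd12448}.
Among these, bd12448 is not an ancestor of any other common ancestor — it is the merge base.

bd12448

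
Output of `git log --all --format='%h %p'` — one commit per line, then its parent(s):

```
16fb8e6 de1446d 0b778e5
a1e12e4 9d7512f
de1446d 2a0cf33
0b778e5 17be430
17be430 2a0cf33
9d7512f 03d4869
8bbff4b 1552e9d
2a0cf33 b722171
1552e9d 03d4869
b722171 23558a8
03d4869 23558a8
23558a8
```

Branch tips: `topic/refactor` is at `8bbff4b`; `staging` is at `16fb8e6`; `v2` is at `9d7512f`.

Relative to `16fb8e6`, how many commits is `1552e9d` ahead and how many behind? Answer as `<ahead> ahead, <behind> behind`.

Reachable from 1552e9d: {03d4869, 1552e9d, 23558a8}.
Reachable from 16fb8e6: {0b778e5, 16fb8e6, 17be430, 23558a8, 2a0cf33, b722171, de1446d}.
Only in 1552e9d's history (ahead): {03d4869, 1552e9d} — 2.
Only in 16fb8e6's history (behind): {0b778e5, 16fb8e6, 17be430, 2a0cf33, b722171, de1446d} — 6.

2 ahead, 6 behind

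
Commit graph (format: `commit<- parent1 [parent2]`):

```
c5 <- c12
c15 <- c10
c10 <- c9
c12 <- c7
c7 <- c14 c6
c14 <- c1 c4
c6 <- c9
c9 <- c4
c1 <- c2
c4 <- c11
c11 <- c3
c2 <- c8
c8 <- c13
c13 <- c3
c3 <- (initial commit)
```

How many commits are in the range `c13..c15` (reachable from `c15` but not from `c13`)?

Reachable from c15: {c10, c11, c15, c3, c4, c9}.
Reachable from c13: {c13, c3}.
In c15's history but not c13's: {c10, c11, c15, c4, c9} — 5 commits.

5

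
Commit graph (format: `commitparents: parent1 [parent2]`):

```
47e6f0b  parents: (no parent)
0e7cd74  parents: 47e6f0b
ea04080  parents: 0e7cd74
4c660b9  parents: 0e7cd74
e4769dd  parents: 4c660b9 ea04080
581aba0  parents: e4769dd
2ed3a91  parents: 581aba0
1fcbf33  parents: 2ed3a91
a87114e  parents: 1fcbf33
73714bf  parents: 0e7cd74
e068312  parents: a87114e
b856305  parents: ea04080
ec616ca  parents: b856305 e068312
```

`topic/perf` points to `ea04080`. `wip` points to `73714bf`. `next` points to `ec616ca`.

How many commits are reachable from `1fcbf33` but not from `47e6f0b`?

7

Reachable from 1fcbf33: {0e7cd74, 1fcbf33, 2ed3a91, 47e6f0b, 4c660b9, 581aba0, e4769dd, ea04080}.
Reachable from 47e6f0b: {47e6f0b}.
In 1fcbf33's history but not 47e6f0b's: {0e7cd74, 1fcbf33, 2ed3a91, 4c660b9, 581aba0, e4769dd, ea04080} — 7 commits.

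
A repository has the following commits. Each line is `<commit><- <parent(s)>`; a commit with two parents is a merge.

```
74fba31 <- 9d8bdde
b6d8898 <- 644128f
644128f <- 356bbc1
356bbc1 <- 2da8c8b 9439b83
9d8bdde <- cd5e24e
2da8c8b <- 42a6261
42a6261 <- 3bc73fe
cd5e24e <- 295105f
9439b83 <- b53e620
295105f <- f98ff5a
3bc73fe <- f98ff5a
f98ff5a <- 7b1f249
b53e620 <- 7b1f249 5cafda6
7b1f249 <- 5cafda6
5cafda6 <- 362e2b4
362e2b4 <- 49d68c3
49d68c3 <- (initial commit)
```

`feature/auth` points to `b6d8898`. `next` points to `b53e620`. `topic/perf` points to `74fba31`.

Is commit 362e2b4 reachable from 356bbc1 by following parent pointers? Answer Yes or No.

Yes

Ancestors of 356bbc1 (commits reachable by following parents): {2da8c8b, 356bbc1, 362e2b4, 3bc73fe, 42a6261, 49d68c3, 5cafda6, 7b1f249, 9439b83, b53e620, f98ff5a}.
362e2b4 is in that set, so it is an ancestor of 356bbc1.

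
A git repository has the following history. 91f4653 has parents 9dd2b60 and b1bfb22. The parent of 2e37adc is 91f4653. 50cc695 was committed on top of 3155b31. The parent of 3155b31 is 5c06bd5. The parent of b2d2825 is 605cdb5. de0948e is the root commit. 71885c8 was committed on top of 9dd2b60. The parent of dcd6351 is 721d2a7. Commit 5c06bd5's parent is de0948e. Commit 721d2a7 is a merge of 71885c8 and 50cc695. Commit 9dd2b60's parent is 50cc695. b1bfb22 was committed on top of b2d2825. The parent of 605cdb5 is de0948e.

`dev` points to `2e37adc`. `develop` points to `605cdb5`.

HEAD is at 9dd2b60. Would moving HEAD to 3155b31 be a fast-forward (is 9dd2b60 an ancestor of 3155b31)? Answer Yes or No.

A fast-forward from 9dd2b60 to 3155b31 is possible iff 9dd2b60 is an ancestor of 3155b31.
Ancestors of 3155b31: {3155b31, 5c06bd5, de0948e}.
9dd2b60 is not among them, so fast-forward is not possible.

No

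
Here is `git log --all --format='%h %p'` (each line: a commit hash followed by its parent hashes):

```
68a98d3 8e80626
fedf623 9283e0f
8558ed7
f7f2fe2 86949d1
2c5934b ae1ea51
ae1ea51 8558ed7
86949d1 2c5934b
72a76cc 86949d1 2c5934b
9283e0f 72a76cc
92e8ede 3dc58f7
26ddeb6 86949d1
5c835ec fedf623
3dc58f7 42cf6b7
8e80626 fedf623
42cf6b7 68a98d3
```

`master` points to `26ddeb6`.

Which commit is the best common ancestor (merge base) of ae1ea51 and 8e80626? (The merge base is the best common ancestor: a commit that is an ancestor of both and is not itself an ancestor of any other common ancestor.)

ae1ea51

Ancestors of ae1ea51: {8558ed7, ae1ea51}.
Ancestors of 8e80626: {2c5934b, 72a76cc, 8558ed7, 86949d1, 8e80626, 9283e0f, ae1ea51, fedf623}.
Common ancestors: {8558ed7, ae1ea51}.
Among these, ae1ea51 is not an ancestor of any other common ancestor — it is the merge base.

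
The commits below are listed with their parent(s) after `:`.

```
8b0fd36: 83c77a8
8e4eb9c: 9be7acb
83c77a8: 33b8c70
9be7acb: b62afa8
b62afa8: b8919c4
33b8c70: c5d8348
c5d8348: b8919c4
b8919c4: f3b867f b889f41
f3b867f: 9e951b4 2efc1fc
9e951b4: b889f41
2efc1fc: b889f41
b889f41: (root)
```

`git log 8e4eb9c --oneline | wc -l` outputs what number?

Walking parent pointers from 8e4eb9c: reachable set = {2efc1fc, 8e4eb9c, 9be7acb, 9e951b4, b62afa8, b889f41, b8919c4, f3b867f}.
That is 8 commits.

8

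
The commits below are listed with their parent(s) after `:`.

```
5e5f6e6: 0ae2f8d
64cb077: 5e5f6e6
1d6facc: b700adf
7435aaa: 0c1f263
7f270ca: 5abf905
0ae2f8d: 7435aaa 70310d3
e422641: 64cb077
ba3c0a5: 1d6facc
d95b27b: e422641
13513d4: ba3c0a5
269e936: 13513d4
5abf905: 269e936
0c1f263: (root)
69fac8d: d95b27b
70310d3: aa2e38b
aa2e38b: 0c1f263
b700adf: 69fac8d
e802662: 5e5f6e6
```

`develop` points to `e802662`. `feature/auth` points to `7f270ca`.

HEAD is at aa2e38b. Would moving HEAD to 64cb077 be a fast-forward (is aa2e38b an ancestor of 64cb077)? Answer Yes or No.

A fast-forward from aa2e38b to 64cb077 is possible iff aa2e38b is an ancestor of 64cb077.
Ancestors of 64cb077: {0ae2f8d, 0c1f263, 5e5f6e6, 64cb077, 70310d3, 7435aaa, aa2e38b}.
aa2e38b is among them, so fast-forward is possible.

Yes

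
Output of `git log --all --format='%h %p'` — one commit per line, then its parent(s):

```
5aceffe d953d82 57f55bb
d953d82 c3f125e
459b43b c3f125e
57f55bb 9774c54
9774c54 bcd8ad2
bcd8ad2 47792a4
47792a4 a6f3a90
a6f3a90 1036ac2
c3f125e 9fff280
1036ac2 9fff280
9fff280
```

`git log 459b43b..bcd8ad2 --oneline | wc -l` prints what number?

4

Reachable from bcd8ad2: {1036ac2, 47792a4, 9fff280, a6f3a90, bcd8ad2}.
Reachable from 459b43b: {459b43b, 9fff280, c3f125e}.
In bcd8ad2's history but not 459b43b's: {1036ac2, 47792a4, a6f3a90, bcd8ad2} — 4 commits.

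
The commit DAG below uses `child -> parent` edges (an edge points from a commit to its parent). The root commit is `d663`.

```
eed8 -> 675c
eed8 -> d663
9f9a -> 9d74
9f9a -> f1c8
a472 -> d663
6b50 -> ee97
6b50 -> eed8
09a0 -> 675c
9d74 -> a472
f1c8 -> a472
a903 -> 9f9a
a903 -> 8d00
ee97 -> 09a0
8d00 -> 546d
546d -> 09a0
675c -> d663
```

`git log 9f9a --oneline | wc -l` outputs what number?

Walking parent pointers from 9f9a: reachable set = {9d74, 9f9a, a472, d663, f1c8}.
That is 5 commits.

5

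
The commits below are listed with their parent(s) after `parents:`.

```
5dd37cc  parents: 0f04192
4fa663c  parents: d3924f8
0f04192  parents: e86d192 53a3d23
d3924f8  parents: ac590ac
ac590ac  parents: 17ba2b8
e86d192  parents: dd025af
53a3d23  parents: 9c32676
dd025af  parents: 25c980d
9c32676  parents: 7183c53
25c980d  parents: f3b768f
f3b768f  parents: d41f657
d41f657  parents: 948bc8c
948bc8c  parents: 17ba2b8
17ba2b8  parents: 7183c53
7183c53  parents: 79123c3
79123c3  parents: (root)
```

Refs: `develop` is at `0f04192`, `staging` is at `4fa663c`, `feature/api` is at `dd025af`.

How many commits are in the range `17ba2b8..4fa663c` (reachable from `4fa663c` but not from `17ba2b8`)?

Reachable from 4fa663c: {17ba2b8, 4fa663c, 7183c53, 79123c3, ac590ac, d3924f8}.
Reachable from 17ba2b8: {17ba2b8, 7183c53, 79123c3}.
In 4fa663c's history but not 17ba2b8's: {4fa663c, ac590ac, d3924f8} — 3 commits.

3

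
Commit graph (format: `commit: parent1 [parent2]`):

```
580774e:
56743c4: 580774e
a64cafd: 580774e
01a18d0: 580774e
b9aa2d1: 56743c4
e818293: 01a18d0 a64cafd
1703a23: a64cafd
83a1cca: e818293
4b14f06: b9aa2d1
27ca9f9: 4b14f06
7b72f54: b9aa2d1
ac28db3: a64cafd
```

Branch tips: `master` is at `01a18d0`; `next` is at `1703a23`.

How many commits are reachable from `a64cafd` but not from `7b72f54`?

1

Reachable from a64cafd: {580774e, a64cafd}.
Reachable from 7b72f54: {56743c4, 580774e, 7b72f54, b9aa2d1}.
In a64cafd's history but not 7b72f54's: {a64cafd} — 1 commit.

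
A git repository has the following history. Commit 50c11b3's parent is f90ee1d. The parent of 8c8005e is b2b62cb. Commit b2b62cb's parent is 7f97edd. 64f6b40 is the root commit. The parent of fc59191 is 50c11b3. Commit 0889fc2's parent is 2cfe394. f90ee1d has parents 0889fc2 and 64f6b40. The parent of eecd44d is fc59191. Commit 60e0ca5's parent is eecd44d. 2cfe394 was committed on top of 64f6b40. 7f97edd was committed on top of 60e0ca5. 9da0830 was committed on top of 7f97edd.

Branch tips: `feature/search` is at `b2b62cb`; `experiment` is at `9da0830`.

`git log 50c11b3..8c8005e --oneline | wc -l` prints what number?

6

Reachable from 8c8005e: {0889fc2, 2cfe394, 50c11b3, 60e0ca5, 64f6b40, 7f97edd, 8c8005e, b2b62cb, eecd44d, f90ee1d, fc59191}.
Reachable from 50c11b3: {0889fc2, 2cfe394, 50c11b3, 64f6b40, f90ee1d}.
In 8c8005e's history but not 50c11b3's: {60e0ca5, 7f97edd, 8c8005e, b2b62cb, eecd44d, fc59191} — 6 commits.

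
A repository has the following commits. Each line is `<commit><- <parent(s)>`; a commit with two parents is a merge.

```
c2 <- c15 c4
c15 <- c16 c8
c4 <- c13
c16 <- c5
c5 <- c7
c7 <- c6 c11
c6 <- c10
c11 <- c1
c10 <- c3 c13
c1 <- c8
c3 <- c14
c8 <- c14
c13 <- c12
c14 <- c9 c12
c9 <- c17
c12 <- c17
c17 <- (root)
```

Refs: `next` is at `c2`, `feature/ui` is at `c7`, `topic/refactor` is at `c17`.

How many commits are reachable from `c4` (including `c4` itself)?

4

Walking parent pointers from c4: reachable set = {c12, c13, c17, c4}.
That is 4 commits.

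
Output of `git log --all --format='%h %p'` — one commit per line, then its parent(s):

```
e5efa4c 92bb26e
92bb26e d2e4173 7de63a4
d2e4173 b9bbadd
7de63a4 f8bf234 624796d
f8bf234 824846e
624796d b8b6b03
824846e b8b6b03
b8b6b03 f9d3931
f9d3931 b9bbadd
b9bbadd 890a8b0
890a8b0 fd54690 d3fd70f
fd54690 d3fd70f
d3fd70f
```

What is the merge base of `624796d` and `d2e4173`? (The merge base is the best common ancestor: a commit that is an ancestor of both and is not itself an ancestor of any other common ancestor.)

Ancestors of 624796d: {624796d, 890a8b0, b8b6b03, b9bbadd, d3fd70f, f9d3931, fd54690}.
Ancestors of d2e4173: {890a8b0, b9bbadd, d2e4173, d3fd70f, fd54690}.
Common ancestors: {890a8b0, b9bbadd, d3fd70f, fd54690}.
Among these, b9bbadd is not an ancestor of any other common ancestor — it is the merge base.

b9bbadd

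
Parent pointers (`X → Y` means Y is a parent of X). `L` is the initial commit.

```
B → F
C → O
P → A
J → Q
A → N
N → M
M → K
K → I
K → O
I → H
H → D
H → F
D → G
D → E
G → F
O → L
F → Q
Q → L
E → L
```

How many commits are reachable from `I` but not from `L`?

Reachable from I: {D, E, F, G, H, I, L, Q}.
Reachable from L: {L}.
In I's history but not L's: {D, E, F, G, H, I, Q} — 7 commits.

7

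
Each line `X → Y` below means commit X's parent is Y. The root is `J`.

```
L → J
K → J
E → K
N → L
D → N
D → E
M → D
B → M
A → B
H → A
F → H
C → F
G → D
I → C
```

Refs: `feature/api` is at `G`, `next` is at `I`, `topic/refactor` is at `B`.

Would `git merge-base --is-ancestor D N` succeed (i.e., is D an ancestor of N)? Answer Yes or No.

Ancestors of N: {J, L, N}.
D is not in that set, so it is not an ancestor of N.

No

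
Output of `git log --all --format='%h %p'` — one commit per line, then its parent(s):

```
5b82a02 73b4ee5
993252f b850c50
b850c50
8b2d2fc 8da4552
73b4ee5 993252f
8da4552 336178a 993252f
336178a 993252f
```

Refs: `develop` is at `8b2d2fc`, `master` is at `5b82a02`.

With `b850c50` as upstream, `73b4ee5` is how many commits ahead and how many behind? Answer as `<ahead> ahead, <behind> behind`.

Reachable from 73b4ee5: {73b4ee5, 993252f, b850c50}.
Reachable from b850c50: {b850c50}.
Only in 73b4ee5's history (ahead): {73b4ee5, 993252f} — 2.
Only in b850c50's history (behind): {} — 0.

2 ahead, 0 behind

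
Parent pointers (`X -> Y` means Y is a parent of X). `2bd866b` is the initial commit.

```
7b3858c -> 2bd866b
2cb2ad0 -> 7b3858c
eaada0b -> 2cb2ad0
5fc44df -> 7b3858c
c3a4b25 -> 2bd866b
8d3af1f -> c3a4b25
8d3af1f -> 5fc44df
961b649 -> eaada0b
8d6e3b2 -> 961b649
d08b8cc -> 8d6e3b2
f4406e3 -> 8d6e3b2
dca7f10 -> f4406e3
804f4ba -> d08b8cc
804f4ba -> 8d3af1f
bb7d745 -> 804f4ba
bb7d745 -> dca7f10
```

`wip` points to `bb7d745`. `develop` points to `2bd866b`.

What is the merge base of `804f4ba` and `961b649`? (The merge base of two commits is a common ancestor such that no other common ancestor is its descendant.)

Ancestors of 804f4ba: {2bd866b, 2cb2ad0, 5fc44df, 7b3858c, 804f4ba, 8d3af1f, 8d6e3b2, 961b649, c3a4b25, d08b8cc, eaada0b}.
Ancestors of 961b649: {2bd866b, 2cb2ad0, 7b3858c, 961b649, eaada0b}.
Common ancestors: {2bd866b, 2cb2ad0, 7b3858c, 961b649, eaada0b}.
Among these, 961b649 is not an ancestor of any other common ancestor — it is the merge base.

961b649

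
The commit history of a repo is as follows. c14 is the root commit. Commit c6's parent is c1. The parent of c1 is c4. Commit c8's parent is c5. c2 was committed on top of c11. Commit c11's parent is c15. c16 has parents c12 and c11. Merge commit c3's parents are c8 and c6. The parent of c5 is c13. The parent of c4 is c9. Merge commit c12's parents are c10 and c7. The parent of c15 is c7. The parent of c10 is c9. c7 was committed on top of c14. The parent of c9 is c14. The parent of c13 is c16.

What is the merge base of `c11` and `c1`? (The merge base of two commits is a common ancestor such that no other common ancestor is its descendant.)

c14

Ancestors of c11: {c11, c14, c15, c7}.
Ancestors of c1: {c1, c14, c4, c9}.
Common ancestors: {c14}.
The only common ancestor is c14, so it is the merge base.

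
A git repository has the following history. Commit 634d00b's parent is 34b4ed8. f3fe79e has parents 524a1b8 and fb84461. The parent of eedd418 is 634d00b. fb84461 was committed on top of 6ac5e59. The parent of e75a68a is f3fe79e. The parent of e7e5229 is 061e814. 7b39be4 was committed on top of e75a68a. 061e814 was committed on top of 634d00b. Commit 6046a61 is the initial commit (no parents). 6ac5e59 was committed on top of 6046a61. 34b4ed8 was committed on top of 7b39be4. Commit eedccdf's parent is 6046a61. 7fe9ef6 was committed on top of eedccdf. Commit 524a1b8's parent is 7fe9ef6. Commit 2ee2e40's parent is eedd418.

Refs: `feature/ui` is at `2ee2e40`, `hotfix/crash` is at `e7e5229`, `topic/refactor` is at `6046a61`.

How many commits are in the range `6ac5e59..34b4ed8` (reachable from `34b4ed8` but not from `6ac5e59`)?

Reachable from 34b4ed8: {34b4ed8, 524a1b8, 6046a61, 6ac5e59, 7b39be4, 7fe9ef6, e75a68a, eedccdf, f3fe79e, fb84461}.
Reachable from 6ac5e59: {6046a61, 6ac5e59}.
In 34b4ed8's history but not 6ac5e59's: {34b4ed8, 524a1b8, 7b39be4, 7fe9ef6, e75a68a, eedccdf, f3fe79e, fb84461} — 8 commits.

8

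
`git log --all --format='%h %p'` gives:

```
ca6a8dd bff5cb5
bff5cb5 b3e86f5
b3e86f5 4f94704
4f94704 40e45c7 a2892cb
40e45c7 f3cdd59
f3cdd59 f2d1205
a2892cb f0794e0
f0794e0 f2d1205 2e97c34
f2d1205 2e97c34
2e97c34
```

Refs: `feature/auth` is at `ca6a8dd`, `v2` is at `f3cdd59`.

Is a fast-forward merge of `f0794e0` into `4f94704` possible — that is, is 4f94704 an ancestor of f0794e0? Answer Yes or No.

No

A fast-forward from 4f94704 to f0794e0 is possible iff 4f94704 is an ancestor of f0794e0.
Ancestors of f0794e0: {2e97c34, f0794e0, f2d1205}.
4f94704 is not among them, so fast-forward is not possible.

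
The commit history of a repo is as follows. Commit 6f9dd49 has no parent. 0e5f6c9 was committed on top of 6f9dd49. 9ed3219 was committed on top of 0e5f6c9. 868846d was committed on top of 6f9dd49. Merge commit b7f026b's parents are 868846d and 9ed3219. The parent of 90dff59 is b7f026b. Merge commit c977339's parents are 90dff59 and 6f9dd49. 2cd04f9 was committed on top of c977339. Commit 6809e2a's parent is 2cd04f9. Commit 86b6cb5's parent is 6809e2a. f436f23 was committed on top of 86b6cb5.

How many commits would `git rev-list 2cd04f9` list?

8

Walking parent pointers from 2cd04f9: reachable set = {0e5f6c9, 2cd04f9, 6f9dd49, 868846d, 90dff59, 9ed3219, b7f026b, c977339}.
That is 8 commits.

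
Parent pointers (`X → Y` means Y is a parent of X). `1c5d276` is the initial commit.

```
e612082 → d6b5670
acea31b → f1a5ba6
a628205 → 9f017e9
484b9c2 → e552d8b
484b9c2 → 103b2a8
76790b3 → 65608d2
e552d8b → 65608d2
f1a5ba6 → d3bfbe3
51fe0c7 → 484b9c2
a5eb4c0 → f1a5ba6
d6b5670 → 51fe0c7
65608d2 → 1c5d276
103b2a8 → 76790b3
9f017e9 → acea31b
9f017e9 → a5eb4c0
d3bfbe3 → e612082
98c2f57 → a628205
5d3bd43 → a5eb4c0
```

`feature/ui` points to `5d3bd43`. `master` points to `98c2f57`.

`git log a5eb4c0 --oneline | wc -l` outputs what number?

12

Walking parent pointers from a5eb4c0: reachable set = {103b2a8, 1c5d276, 484b9c2, 51fe0c7, 65608d2, 76790b3, a5eb4c0, d3bfbe3, d6b5670, e552d8b, e612082, f1a5ba6}.
That is 12 commits.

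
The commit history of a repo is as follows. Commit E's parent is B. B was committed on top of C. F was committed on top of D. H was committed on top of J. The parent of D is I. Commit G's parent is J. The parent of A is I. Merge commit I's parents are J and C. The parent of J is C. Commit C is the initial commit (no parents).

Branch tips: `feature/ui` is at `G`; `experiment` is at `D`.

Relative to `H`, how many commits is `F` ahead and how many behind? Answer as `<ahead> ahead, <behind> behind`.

3 ahead, 1 behind

Reachable from F: {C, D, F, I, J}.
Reachable from H: {C, H, J}.
Only in F's history (ahead): {D, F, I} — 3.
Only in H's history (behind): {H} — 1.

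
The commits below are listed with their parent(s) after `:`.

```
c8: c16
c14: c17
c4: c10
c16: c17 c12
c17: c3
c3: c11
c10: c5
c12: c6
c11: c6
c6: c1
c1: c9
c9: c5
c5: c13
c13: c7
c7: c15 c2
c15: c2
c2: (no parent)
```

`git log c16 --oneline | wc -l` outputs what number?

13

Walking parent pointers from c16: reachable set = {c1, c11, c12, c13, c15, c16, c17, c2, c3, c5, c6, c7, c9}.
That is 13 commits.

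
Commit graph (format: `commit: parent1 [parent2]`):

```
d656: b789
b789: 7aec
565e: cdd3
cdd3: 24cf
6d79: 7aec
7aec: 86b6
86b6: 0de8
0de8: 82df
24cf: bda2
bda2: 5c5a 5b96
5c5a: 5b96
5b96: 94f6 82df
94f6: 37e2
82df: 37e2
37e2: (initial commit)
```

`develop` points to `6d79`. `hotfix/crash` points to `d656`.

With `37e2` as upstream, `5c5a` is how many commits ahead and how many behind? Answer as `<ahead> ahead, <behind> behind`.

Reachable from 5c5a: {37e2, 5b96, 5c5a, 82df, 94f6}.
Reachable from 37e2: {37e2}.
Only in 5c5a's history (ahead): {5b96, 5c5a, 82df, 94f6} — 4.
Only in 37e2's history (behind): {} — 0.

4 ahead, 0 behind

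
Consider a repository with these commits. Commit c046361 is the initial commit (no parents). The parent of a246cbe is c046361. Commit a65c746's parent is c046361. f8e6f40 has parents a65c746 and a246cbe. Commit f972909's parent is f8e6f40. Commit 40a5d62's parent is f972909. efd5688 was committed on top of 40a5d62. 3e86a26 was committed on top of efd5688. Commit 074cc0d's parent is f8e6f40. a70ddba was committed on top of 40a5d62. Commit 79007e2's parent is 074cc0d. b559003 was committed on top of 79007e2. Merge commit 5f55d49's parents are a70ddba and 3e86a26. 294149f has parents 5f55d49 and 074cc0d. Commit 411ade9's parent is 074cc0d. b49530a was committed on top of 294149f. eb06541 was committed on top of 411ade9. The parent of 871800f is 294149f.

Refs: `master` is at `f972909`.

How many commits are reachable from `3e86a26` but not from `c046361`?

7

Reachable from 3e86a26: {3e86a26, 40a5d62, a246cbe, a65c746, c046361, efd5688, f8e6f40, f972909}.
Reachable from c046361: {c046361}.
In 3e86a26's history but not c046361's: {3e86a26, 40a5d62, a246cbe, a65c746, efd5688, f8e6f40, f972909} — 7 commits.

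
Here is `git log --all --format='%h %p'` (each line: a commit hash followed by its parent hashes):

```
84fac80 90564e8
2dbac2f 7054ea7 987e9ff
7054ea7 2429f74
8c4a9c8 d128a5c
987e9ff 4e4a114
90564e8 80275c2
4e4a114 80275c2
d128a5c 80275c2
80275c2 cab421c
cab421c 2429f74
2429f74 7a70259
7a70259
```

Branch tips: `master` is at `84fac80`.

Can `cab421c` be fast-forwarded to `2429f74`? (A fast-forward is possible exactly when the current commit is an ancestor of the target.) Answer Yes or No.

No

A fast-forward from cab421c to 2429f74 is possible iff cab421c is an ancestor of 2429f74.
Ancestors of 2429f74: {2429f74, 7a70259}.
cab421c is not among them, so fast-forward is not possible.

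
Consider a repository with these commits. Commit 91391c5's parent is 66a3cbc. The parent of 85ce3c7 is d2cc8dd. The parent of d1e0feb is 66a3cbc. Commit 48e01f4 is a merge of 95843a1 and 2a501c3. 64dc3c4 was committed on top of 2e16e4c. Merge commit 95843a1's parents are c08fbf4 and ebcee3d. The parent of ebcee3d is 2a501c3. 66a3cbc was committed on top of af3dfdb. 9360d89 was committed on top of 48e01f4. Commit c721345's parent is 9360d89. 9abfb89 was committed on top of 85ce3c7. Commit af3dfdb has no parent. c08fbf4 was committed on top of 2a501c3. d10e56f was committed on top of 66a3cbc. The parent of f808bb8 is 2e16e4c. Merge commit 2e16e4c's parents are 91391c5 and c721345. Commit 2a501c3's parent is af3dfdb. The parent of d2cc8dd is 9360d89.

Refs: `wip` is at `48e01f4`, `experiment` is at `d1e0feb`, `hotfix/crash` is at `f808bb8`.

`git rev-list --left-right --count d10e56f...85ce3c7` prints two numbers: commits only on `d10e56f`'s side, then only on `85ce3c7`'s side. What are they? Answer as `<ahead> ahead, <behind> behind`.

Reachable from d10e56f: {66a3cbc, af3dfdb, d10e56f}.
Reachable from 85ce3c7: {2a501c3, 48e01f4, 85ce3c7, 9360d89, 95843a1, af3dfdb, c08fbf4, d2cc8dd, ebcee3d}.
Only in d10e56f's history (ahead): {66a3cbc, d10e56f} — 2.
Only in 85ce3c7's history (behind): {2a501c3, 48e01f4, 85ce3c7, 9360d89, 95843a1, c08fbf4, d2cc8dd, ebcee3d} — 8.

2 ahead, 8 behind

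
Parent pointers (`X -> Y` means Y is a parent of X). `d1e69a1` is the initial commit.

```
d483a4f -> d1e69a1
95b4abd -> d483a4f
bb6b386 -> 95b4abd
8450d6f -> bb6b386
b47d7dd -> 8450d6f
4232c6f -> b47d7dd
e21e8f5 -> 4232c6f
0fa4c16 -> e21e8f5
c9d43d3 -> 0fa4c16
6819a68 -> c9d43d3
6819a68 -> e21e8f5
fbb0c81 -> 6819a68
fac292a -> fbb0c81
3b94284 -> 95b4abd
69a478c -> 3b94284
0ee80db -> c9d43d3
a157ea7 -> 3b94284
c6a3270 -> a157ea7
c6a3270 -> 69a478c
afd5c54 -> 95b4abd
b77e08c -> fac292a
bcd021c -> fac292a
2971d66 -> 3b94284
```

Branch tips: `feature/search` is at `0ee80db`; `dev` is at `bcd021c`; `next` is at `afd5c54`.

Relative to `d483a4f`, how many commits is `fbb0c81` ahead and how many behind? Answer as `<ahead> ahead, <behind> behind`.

Reachable from fbb0c81: {0fa4c16, 4232c6f, 6819a68, 8450d6f, 95b4abd, b47d7dd, bb6b386, c9d43d3, d1e69a1, d483a4f, e21e8f5, fbb0c81}.
Reachable from d483a4f: {d1e69a1, d483a4f}.
Only in fbb0c81's history (ahead): {0fa4c16, 4232c6f, 6819a68, 8450d6f, 95b4abd, b47d7dd, bb6b386, c9d43d3, e21e8f5, fbb0c81} — 10.
Only in d483a4f's history (behind): {} — 0.

10 ahead, 0 behind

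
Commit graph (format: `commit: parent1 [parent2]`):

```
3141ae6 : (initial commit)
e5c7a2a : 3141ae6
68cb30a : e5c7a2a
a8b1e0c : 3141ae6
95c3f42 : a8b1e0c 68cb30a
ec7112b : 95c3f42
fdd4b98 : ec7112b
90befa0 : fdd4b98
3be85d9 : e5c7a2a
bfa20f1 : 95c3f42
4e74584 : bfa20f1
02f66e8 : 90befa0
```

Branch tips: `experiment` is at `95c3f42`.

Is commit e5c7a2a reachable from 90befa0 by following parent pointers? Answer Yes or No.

Ancestors of 90befa0 (commits reachable by following parents): {3141ae6, 68cb30a, 90befa0, 95c3f42, a8b1e0c, e5c7a2a, ec7112b, fdd4b98}.
e5c7a2a is in that set, so it is an ancestor of 90befa0.

Yes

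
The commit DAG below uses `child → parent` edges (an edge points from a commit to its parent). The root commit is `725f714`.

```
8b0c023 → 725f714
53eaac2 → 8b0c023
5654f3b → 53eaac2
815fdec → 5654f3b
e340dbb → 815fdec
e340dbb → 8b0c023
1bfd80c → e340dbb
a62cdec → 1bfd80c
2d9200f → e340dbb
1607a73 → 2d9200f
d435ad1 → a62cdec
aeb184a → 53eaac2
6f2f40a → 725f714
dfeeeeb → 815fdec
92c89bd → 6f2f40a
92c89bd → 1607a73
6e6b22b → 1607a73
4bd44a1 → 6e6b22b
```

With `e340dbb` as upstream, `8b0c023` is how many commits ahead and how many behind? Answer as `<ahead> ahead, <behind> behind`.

Reachable from 8b0c023: {725f714, 8b0c023}.
Reachable from e340dbb: {53eaac2, 5654f3b, 725f714, 815fdec, 8b0c023, e340dbb}.
Only in 8b0c023's history (ahead): {} — 0.
Only in e340dbb's history (behind): {53eaac2, 5654f3b, 815fdec, e340dbb} — 4.

0 ahead, 4 behind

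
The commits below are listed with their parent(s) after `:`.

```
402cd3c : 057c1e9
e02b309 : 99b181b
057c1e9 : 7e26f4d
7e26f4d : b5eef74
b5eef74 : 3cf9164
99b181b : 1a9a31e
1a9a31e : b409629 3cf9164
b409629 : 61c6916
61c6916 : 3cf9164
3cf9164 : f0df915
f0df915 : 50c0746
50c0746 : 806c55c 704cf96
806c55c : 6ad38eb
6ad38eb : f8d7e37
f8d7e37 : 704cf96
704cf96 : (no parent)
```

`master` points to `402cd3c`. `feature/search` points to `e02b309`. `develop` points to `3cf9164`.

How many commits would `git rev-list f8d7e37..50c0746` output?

3

Reachable from 50c0746: {50c0746, 6ad38eb, 704cf96, 806c55c, f8d7e37}.
Reachable from f8d7e37: {704cf96, f8d7e37}.
In 50c0746's history but not f8d7e37's: {50c0746, 6ad38eb, 806c55c} — 3 commits.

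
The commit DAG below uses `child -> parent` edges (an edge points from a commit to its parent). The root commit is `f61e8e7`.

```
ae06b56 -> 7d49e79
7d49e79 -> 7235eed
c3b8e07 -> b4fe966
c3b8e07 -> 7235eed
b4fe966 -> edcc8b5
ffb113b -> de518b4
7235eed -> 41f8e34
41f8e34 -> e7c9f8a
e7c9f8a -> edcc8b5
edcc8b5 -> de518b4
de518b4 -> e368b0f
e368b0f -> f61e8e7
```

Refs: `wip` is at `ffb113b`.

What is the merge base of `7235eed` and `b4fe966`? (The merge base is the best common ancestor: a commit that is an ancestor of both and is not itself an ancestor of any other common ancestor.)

Ancestors of 7235eed: {41f8e34, 7235eed, de518b4, e368b0f, e7c9f8a, edcc8b5, f61e8e7}.
Ancestors of b4fe966: {b4fe966, de518b4, e368b0f, edcc8b5, f61e8e7}.
Common ancestors: {de518b4, e368b0f, edcc8b5, f61e8e7}.
Among these, edcc8b5 is not an ancestor of any other common ancestor — it is the merge base.

edcc8b5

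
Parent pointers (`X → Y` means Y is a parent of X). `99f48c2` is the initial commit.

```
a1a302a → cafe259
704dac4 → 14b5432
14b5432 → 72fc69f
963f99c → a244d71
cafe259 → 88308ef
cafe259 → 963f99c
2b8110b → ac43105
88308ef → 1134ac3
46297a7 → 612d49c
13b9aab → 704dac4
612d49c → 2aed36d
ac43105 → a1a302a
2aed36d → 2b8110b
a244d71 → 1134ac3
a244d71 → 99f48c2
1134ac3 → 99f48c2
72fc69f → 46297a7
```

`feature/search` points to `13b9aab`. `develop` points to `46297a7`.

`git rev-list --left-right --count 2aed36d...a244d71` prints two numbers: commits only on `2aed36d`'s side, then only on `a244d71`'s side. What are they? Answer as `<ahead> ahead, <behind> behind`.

Reachable from 2aed36d: {1134ac3, 2aed36d, 2b8110b, 88308ef, 963f99c, 99f48c2, a1a302a, a244d71, ac43105, cafe259}.
Reachable from a244d71: {1134ac3, 99f48c2, a244d71}.
Only in 2aed36d's history (ahead): {2aed36d, 2b8110b, 88308ef, 963f99c, a1a302a, ac43105, cafe259} — 7.
Only in a244d71's history (behind): {} — 0.

7 ahead, 0 behind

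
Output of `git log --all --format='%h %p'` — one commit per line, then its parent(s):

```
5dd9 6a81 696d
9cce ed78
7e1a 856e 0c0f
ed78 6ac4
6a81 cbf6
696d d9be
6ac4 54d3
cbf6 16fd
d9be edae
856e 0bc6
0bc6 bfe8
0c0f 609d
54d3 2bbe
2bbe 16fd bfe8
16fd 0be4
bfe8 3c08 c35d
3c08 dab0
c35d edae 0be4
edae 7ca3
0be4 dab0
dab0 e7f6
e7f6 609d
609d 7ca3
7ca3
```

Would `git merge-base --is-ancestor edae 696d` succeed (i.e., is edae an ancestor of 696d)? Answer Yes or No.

Ancestors of 696d (commits reachable by following parents): {696d, 7ca3, d9be, edae}.
edae is in that set, so it is an ancestor of 696d.

Yes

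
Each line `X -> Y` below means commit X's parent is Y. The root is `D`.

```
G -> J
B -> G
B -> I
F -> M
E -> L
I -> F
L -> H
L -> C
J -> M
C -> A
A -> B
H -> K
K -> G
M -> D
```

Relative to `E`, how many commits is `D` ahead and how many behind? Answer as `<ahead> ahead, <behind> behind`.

0 ahead, 12 behind

Reachable from D: {D}.
Reachable from E: {A, B, C, D, E, F, G, H, I, J, K, L, M}.
Only in D's history (ahead): {} — 0.
Only in E's history (behind): {A, B, C, E, F, G, H, I, J, K, L, M} — 12.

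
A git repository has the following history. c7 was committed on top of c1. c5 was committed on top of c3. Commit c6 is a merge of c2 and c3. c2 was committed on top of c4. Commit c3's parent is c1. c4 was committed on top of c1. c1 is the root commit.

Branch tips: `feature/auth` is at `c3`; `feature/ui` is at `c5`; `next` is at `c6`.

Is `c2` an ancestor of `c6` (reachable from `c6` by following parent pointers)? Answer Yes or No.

Ancestors of c6 (commits reachable by following parents): {c1, c2, c3, c4, c6}.
c2 is in that set, so it is an ancestor of c6.

Yes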